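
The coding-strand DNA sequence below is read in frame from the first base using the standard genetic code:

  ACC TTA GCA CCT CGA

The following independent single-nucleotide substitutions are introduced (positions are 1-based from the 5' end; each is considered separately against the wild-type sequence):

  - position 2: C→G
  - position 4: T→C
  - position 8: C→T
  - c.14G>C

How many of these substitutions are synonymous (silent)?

1

Codon 1: ACC (Thr) → AGC (Ser) — missense.
Codon 2: TTA (Leu) → CTA (Leu) — synonymous.
Codon 3: GCA (Ala) → GTA (Val) — missense.
Codon 5: CGA (Arg) → CCA (Pro) — missense.
Synonymous: 1 of 4.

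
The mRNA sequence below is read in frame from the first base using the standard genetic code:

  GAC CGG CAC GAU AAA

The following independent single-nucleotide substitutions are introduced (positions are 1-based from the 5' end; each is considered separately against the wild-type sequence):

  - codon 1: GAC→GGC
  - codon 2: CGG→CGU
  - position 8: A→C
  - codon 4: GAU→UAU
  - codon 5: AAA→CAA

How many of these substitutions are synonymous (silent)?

1

Codon 1: GAC (Asp) → GGC (Gly) — missense.
Codon 2: CGG (Arg) → CGU (Arg) — synonymous.
Codon 3: CAC (His) → CCC (Pro) — missense.
Codon 4: GAU (Asp) → UAU (Tyr) — missense.
Codon 5: AAA (Lys) → CAA (Gln) — missense.
Synonymous: 1 of 5.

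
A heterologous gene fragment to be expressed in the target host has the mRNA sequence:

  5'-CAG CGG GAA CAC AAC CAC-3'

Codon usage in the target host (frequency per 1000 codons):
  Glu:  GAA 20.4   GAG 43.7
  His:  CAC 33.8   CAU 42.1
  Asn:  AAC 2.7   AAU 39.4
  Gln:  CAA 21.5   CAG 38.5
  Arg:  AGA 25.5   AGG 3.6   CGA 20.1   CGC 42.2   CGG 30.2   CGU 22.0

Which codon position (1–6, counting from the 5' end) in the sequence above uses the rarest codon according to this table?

Codon 1 CAG (Gln): 38.5 per 1000.
Codon 2 CGG (Arg): 30.2 per 1000.
Codon 3 GAA (Glu): 20.4 per 1000.
Codon 4 CAC (His): 33.8 per 1000.
Codon 5 AAC (Asn): 2.7 per 1000.
Codon 6 CAC (His): 33.8 per 1000.
Lowest frequency is 2.7 at codon 5.

5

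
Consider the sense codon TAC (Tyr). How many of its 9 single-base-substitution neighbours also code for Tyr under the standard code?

1

Position 1: none → 0 synonymous.
Position 2: none → 0 synonymous.
Position 3: TAT → 1 synonymous.
Total: 0 + 0 + 1 = 1.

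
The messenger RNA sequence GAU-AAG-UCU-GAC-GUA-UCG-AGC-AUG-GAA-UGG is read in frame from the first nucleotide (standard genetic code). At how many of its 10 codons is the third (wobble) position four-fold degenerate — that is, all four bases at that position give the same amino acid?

Codon 1 GAU (Asp): third position 2-fold.
Codon 2 AAG (Lys): third position 2-fold.
Codon 3 UCU (Ser): third position 4-fold.
Codon 4 GAC (Asp): third position 2-fold.
Codon 5 GUA (Val): third position 4-fold.
Codon 6 UCG (Ser): third position 4-fold.
Codon 7 AGC (Ser): third position 2-fold.
Codon 8 AUG (Met): third position 1-fold.
Codon 9 GAA (Glu): third position 2-fold.
Codon 10 UGG (Trp): third position 1-fold.
Four-fold degenerate third positions: 3.

3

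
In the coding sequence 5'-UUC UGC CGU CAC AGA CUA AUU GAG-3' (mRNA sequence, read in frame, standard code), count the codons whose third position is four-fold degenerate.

Codon 1 UUC (Phe): third position 2-fold.
Codon 2 UGC (Cys): third position 2-fold.
Codon 3 CGU (Arg): third position 4-fold.
Codon 4 CAC (His): third position 2-fold.
Codon 5 AGA (Arg): third position 2-fold.
Codon 6 CUA (Leu): third position 4-fold.
Codon 7 AUU (Ile): third position 3-fold.
Codon 8 GAG (Glu): third position 2-fold.
Four-fold degenerate third positions: 2.

2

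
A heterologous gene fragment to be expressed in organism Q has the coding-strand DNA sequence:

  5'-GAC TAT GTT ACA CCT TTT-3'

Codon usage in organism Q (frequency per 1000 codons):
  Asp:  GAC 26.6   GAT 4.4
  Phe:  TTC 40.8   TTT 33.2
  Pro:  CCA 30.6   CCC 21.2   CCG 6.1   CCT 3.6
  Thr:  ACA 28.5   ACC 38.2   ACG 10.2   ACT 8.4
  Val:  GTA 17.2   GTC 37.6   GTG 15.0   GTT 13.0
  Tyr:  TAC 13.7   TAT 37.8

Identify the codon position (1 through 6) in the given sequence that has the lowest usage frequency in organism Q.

Codon 1 GAC (Asp): 26.6 per 1000.
Codon 2 TAT (Tyr): 37.8 per 1000.
Codon 3 GTT (Val): 13.0 per 1000.
Codon 4 ACA (Thr): 28.5 per 1000.
Codon 5 CCT (Pro): 3.6 per 1000.
Codon 6 TTT (Phe): 33.2 per 1000.
Lowest frequency is 3.6 at codon 5.

5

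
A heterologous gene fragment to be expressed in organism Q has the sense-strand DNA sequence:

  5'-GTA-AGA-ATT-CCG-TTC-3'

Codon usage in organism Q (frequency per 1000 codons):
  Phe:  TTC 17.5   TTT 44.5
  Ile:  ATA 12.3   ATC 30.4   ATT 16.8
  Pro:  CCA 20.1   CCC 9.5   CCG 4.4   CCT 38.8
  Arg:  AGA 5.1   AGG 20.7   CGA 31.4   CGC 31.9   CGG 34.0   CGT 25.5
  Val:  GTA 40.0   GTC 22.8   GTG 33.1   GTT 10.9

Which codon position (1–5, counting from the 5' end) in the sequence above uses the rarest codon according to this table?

4

Codon 1 GTA (Val): 40.0 per 1000.
Codon 2 AGA (Arg): 5.1 per 1000.
Codon 3 ATT (Ile): 16.8 per 1000.
Codon 4 CCG (Pro): 4.4 per 1000.
Codon 5 TTC (Phe): 17.5 per 1000.
Lowest frequency is 4.4 at codon 4.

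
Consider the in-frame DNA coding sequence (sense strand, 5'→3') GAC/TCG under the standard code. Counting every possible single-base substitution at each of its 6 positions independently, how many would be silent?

Codon 1 (GAC, Asp): 1 synonymous substitution.
Codon 2 (TCG, Ser): 3 synonymous substitutions.
Total: 1 + 3 = 4.

4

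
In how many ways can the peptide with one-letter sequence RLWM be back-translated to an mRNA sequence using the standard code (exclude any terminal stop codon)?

36

Arg: 6 codons.
Leu: 6 codons.
Trp: 1 codon.
Met: 1 codon.
6 × 6 × 1 × 1 = 36.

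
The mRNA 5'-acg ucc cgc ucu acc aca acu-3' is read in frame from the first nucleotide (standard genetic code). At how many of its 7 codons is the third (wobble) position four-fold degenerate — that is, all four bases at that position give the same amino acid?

7

Codon 1 ACG (Thr): third position 4-fold.
Codon 2 UCC (Ser): third position 4-fold.
Codon 3 CGC (Arg): third position 4-fold.
Codon 4 UCU (Ser): third position 4-fold.
Codon 5 ACC (Thr): third position 4-fold.
Codon 6 ACA (Thr): third position 4-fold.
Codon 7 ACU (Thr): third position 4-fold.
Four-fold degenerate third positions: 7.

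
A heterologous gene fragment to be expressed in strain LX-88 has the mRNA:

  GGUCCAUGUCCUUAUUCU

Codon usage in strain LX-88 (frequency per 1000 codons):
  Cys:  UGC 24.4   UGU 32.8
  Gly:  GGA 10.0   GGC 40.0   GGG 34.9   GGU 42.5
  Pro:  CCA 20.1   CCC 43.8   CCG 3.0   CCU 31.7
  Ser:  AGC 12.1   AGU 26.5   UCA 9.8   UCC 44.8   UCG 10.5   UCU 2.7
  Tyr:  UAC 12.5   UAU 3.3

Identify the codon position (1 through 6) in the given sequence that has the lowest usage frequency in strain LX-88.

6

Codon 1 GGU (Gly): 42.5 per 1000.
Codon 2 CCA (Pro): 20.1 per 1000.
Codon 3 UGU (Cys): 32.8 per 1000.
Codon 4 CCU (Pro): 31.7 per 1000.
Codon 5 UAU (Tyr): 3.3 per 1000.
Codon 6 UCU (Ser): 2.7 per 1000.
Lowest frequency is 2.7 at codon 6.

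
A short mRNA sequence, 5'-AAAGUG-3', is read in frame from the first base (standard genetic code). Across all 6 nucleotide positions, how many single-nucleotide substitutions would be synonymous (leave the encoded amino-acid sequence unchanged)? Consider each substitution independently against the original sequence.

Codon 1 (AAA, Lys): 1 synonymous substitution.
Codon 2 (GUG, Val): 3 synonymous substitutions.
Total: 1 + 3 = 4.

4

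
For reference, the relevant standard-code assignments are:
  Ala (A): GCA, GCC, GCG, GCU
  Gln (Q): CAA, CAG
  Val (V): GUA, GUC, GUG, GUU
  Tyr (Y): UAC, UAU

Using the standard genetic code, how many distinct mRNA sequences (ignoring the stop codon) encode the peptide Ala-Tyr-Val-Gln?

Ala: 4 codons.
Tyr: 2 codons.
Val: 4 codons.
Gln: 2 codons.
4 × 2 × 4 × 2 = 64.

64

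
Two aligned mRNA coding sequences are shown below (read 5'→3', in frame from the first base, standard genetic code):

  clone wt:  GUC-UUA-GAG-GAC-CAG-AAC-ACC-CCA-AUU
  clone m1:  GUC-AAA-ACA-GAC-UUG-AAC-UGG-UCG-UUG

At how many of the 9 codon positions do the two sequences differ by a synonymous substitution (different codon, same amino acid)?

0

Codon 1: GUC Val / GUC Val — identical.
Codon 2: UUA Leu / AAA Lys — nonsynonymous.
Codon 3: GAG Glu / ACA Thr — nonsynonymous.
Codon 4: GAC Asp / GAC Asp — identical.
Codon 5: CAG Gln / UUG Leu — nonsynonymous.
Codon 6: AAC Asn / AAC Asn — identical.
Codon 7: ACC Thr / UGG Trp — nonsynonymous.
Codon 8: CCA Pro / UCG Ser — nonsynonymous.
Codon 9: AUU Ile / UUG Leu — nonsynonymous.
Synonymous differences: 0.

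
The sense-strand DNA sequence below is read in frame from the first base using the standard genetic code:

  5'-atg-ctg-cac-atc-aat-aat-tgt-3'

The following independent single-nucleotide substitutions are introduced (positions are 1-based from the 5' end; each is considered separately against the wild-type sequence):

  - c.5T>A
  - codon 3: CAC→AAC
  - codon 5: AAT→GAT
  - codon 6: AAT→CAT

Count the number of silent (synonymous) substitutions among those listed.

Codon 2: CTG (Leu) → CAG (Gln) — missense.
Codon 3: CAC (His) → AAC (Asn) — missense.
Codon 5: AAT (Asn) → GAT (Asp) — missense.
Codon 6: AAT (Asn) → CAT (His) — missense.
Synonymous: 0 of 4.

0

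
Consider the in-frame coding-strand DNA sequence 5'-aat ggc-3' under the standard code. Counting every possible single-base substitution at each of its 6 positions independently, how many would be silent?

Codon 1 (AAT, Asn): 1 synonymous substitution.
Codon 2 (GGC, Gly): 3 synonymous substitutions.
Total: 1 + 3 = 4.

4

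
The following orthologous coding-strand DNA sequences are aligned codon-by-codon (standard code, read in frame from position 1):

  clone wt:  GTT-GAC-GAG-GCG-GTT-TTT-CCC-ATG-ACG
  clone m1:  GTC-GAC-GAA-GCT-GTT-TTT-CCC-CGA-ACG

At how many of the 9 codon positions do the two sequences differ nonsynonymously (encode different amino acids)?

Codon 1: GTT Val / GTC Val — synonymous.
Codon 2: GAC Asp / GAC Asp — identical.
Codon 3: GAG Glu / GAA Glu — synonymous.
Codon 4: GCG Ala / GCT Ala — synonymous.
Codon 5: GTT Val / GTT Val — identical.
Codon 6: TTT Phe / TTT Phe — identical.
Codon 7: CCC Pro / CCC Pro — identical.
Codon 8: ATG Met / CGA Arg — nonsynonymous.
Codon 9: ACG Thr / ACG Thr — identical.
Nonsynonymous differences: 1.

1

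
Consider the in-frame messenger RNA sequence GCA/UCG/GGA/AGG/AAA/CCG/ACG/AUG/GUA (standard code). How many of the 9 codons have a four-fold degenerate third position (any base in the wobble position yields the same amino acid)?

6

Codon 1 GCA (Ala): third position 4-fold.
Codon 2 UCG (Ser): third position 4-fold.
Codon 3 GGA (Gly): third position 4-fold.
Codon 4 AGG (Arg): third position 2-fold.
Codon 5 AAA (Lys): third position 2-fold.
Codon 6 CCG (Pro): third position 4-fold.
Codon 7 ACG (Thr): third position 4-fold.
Codon 8 AUG (Met): third position 1-fold.
Codon 9 GUA (Val): third position 4-fold.
Four-fold degenerate third positions: 6.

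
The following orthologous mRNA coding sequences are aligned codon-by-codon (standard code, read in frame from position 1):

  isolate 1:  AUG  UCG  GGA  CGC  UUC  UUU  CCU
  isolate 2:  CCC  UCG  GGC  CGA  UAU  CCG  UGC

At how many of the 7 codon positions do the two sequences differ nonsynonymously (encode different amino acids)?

Codon 1: AUG Met / CCC Pro — nonsynonymous.
Codon 2: UCG Ser / UCG Ser — identical.
Codon 3: GGA Gly / GGC Gly — synonymous.
Codon 4: CGC Arg / CGA Arg — synonymous.
Codon 5: UUC Phe / UAU Tyr — nonsynonymous.
Codon 6: UUU Phe / CCG Pro — nonsynonymous.
Codon 7: CCU Pro / UGC Cys — nonsynonymous.
Nonsynonymous differences: 4.

4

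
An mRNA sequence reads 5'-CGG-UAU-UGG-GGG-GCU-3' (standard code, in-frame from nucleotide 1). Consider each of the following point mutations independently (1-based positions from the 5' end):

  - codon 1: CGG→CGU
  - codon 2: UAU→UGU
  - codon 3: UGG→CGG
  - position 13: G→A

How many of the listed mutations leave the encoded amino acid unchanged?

1

Codon 1: CGG (Arg) → CGU (Arg) — synonymous.
Codon 2: UAU (Tyr) → UGU (Cys) — missense.
Codon 3: UGG (Trp) → CGG (Arg) — missense.
Codon 5: GCU (Ala) → ACU (Thr) — missense.
Synonymous: 1 of 4.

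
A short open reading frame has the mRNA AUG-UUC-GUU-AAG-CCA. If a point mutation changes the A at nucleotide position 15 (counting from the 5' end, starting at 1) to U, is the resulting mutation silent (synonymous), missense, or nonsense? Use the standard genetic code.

Position 15 falls in codon 5: CCA → Pro.
After the substitution the codon is CCU → Pro.
Both encode Pro, so the change is synonymous.

silent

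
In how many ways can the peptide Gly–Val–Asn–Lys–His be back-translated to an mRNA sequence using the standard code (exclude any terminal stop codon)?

Gly: 4 codons.
Val: 4 codons.
Asn: 2 codons.
Lys: 2 codons.
His: 2 codons.
4 × 4 × 2 × 2 × 2 = 128.

128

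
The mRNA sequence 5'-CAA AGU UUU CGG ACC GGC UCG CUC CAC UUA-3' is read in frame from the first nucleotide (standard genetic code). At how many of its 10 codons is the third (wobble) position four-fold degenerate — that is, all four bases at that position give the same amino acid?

Codon 1 CAA (Gln): third position 2-fold.
Codon 2 AGU (Ser): third position 2-fold.
Codon 3 UUU (Phe): third position 2-fold.
Codon 4 CGG (Arg): third position 4-fold.
Codon 5 ACC (Thr): third position 4-fold.
Codon 6 GGC (Gly): third position 4-fold.
Codon 7 UCG (Ser): third position 4-fold.
Codon 8 CUC (Leu): third position 4-fold.
Codon 9 CAC (His): third position 2-fold.
Codon 10 UUA (Leu): third position 2-fold.
Four-fold degenerate third positions: 5.

5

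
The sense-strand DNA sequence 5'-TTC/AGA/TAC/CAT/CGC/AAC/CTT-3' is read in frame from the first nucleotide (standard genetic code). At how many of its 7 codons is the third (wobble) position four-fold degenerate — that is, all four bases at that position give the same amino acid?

Codon 1 TTC (Phe): third position 2-fold.
Codon 2 AGA (Arg): third position 2-fold.
Codon 3 TAC (Tyr): third position 2-fold.
Codon 4 CAT (His): third position 2-fold.
Codon 5 CGC (Arg): third position 4-fold.
Codon 6 AAC (Asn): third position 2-fold.
Codon 7 CTT (Leu): third position 4-fold.
Four-fold degenerate third positions: 2.

2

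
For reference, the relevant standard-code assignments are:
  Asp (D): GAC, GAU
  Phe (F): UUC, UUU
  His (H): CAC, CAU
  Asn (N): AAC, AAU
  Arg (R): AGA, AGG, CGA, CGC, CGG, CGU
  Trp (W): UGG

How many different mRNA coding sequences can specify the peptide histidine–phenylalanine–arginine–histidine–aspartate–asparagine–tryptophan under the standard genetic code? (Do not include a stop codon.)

192

His: 2 codons.
Phe: 2 codons.
Arg: 6 codons.
His: 2 codons.
Asp: 2 codons.
Asn: 2 codons.
Trp: 1 codon.
2 × 2 × 6 × 2 × 2 × 2 × 1 = 192.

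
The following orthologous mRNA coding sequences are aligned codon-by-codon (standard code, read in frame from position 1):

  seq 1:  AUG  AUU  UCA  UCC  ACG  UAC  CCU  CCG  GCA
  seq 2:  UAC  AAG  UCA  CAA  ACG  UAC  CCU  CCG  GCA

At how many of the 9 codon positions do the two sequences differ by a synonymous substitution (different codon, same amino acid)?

0

Codon 1: AUG Met / UAC Tyr — nonsynonymous.
Codon 2: AUU Ile / AAG Lys — nonsynonymous.
Codon 3: UCA Ser / UCA Ser — identical.
Codon 4: UCC Ser / CAA Gln — nonsynonymous.
Codon 5: ACG Thr / ACG Thr — identical.
Codon 6: UAC Tyr / UAC Tyr — identical.
Codon 7: CCU Pro / CCU Pro — identical.
Codon 8: CCG Pro / CCG Pro — identical.
Codon 9: GCA Ala / GCA Ala — identical.
Synonymous differences: 0.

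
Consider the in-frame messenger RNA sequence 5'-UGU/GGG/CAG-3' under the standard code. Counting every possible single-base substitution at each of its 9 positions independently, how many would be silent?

Codon 1 (UGU, Cys): 1 synonymous substitution.
Codon 2 (GGG, Gly): 3 synonymous substitutions.
Codon 3 (CAG, Gln): 1 synonymous substitution.
Total: 1 + 3 + 1 = 5.

5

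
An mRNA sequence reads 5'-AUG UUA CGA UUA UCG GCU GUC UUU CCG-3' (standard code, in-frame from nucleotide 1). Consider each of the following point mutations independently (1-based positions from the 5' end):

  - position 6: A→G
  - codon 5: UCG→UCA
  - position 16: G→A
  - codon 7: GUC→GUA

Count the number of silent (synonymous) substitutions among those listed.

Codon 2: UUA (Leu) → UUG (Leu) — synonymous.
Codon 5: UCG (Ser) → UCA (Ser) — synonymous.
Codon 6: GCU (Ala) → ACU (Thr) — missense.
Codon 7: GUC (Val) → GUA (Val) — synonymous.
Synonymous: 3 of 4.

3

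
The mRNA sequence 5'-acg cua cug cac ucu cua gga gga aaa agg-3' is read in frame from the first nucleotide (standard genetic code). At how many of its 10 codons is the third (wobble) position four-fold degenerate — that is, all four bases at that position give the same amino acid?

7

Codon 1 ACG (Thr): third position 4-fold.
Codon 2 CUA (Leu): third position 4-fold.
Codon 3 CUG (Leu): third position 4-fold.
Codon 4 CAC (His): third position 2-fold.
Codon 5 UCU (Ser): third position 4-fold.
Codon 6 CUA (Leu): third position 4-fold.
Codon 7 GGA (Gly): third position 4-fold.
Codon 8 GGA (Gly): third position 4-fold.
Codon 9 AAA (Lys): third position 2-fold.
Codon 10 AGG (Arg): third position 2-fold.
Four-fold degenerate third positions: 7.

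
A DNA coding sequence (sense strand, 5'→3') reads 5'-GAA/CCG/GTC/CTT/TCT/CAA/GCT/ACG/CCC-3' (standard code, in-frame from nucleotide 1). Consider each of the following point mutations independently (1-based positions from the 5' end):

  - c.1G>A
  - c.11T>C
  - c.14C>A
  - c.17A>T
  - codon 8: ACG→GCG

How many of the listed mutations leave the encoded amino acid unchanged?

Codon 1: GAA (Glu) → AAA (Lys) — missense.
Codon 4: CTT (Leu) → CCT (Pro) — missense.
Codon 5: TCT (Ser) → TAT (Tyr) — missense.
Codon 6: CAA (Gln) → CTA (Leu) — missense.
Codon 8: ACG (Thr) → GCG (Ala) — missense.
Synonymous: 0 of 5.

0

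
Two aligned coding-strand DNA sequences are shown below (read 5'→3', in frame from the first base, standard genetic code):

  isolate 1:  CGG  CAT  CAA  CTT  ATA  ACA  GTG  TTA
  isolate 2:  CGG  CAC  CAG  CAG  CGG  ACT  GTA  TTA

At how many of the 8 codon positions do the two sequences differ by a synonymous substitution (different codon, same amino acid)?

Codon 1: CGG Arg / CGG Arg — identical.
Codon 2: CAT His / CAC His — synonymous.
Codon 3: CAA Gln / CAG Gln — synonymous.
Codon 4: CTT Leu / CAG Gln — nonsynonymous.
Codon 5: ATA Ile / CGG Arg — nonsynonymous.
Codon 6: ACA Thr / ACT Thr — synonymous.
Codon 7: GTG Val / GTA Val — synonymous.
Codon 8: TTA Leu / TTA Leu — identical.
Synonymous differences: 4.

4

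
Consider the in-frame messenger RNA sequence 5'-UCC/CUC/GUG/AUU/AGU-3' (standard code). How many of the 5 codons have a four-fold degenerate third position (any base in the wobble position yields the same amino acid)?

3

Codon 1 UCC (Ser): third position 4-fold.
Codon 2 CUC (Leu): third position 4-fold.
Codon 3 GUG (Val): third position 4-fold.
Codon 4 AUU (Ile): third position 3-fold.
Codon 5 AGU (Ser): third position 2-fold.
Four-fold degenerate third positions: 3.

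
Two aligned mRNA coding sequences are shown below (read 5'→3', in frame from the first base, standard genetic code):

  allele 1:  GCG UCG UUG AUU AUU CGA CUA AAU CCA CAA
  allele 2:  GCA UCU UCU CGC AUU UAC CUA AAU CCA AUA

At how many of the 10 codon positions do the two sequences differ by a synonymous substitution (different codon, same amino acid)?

Codon 1: GCG Ala / GCA Ala — synonymous.
Codon 2: UCG Ser / UCU Ser — synonymous.
Codon 3: UUG Leu / UCU Ser — nonsynonymous.
Codon 4: AUU Ile / CGC Arg — nonsynonymous.
Codon 5: AUU Ile / AUU Ile — identical.
Codon 6: CGA Arg / UAC Tyr — nonsynonymous.
Codon 7: CUA Leu / CUA Leu — identical.
Codon 8: AAU Asn / AAU Asn — identical.
Codon 9: CCA Pro / CCA Pro — identical.
Codon 10: CAA Gln / AUA Ile — nonsynonymous.
Synonymous differences: 2.

2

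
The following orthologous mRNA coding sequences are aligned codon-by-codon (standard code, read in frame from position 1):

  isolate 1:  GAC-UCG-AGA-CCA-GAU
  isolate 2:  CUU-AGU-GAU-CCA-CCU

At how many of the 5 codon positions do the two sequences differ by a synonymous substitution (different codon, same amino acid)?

1

Codon 1: GAC Asp / CUU Leu — nonsynonymous.
Codon 2: UCG Ser / AGU Ser — synonymous.
Codon 3: AGA Arg / GAU Asp — nonsynonymous.
Codon 4: CCA Pro / CCA Pro — identical.
Codon 5: GAU Asp / CCU Pro — nonsynonymous.
Synonymous differences: 1.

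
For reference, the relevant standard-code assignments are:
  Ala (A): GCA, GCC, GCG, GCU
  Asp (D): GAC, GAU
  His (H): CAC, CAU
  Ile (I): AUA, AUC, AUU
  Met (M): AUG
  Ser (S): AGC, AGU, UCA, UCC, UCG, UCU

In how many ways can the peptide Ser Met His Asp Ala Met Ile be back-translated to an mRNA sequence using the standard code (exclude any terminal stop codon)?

Ser: 6 codons.
Met: 1 codon.
His: 2 codons.
Asp: 2 codons.
Ala: 4 codons.
Met: 1 codon.
Ile: 3 codons.
6 × 1 × 2 × 2 × 4 × 1 × 3 = 288.

288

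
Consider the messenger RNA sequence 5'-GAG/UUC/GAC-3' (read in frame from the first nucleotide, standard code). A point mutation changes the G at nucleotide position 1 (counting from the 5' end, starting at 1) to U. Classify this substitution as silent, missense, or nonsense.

Position 1 falls in codon 1: GAG → Glu.
After the substitution the codon is UAG → Stop.
The new codon is a stop codon, so this is a nonsense mutation.

nonsense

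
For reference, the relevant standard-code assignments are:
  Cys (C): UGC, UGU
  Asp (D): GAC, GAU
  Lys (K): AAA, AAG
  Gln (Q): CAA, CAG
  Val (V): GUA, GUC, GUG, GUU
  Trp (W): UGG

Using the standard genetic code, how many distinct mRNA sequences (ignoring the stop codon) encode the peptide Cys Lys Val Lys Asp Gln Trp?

Cys: 2 codons.
Lys: 2 codons.
Val: 4 codons.
Lys: 2 codons.
Asp: 2 codons.
Gln: 2 codons.
Trp: 1 codon.
2 × 2 × 4 × 2 × 2 × 2 × 1 = 128.

128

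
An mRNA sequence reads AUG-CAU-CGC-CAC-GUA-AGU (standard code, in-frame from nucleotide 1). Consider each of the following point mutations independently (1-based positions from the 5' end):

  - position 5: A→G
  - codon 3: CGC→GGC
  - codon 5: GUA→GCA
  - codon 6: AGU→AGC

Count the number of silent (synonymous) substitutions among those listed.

Codon 2: CAU (His) → CGU (Arg) — missense.
Codon 3: CGC (Arg) → GGC (Gly) — missense.
Codon 5: GUA (Val) → GCA (Ala) — missense.
Codon 6: AGU (Ser) → AGC (Ser) — synonymous.
Synonymous: 1 of 4.

1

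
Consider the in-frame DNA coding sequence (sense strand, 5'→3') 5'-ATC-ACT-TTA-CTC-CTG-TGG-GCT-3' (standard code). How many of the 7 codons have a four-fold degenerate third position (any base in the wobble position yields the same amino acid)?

4

Codon 1 ATC (Ile): third position 3-fold.
Codon 2 ACT (Thr): third position 4-fold.
Codon 3 TTA (Leu): third position 2-fold.
Codon 4 CTC (Leu): third position 4-fold.
Codon 5 CTG (Leu): third position 4-fold.
Codon 6 TGG (Trp): third position 1-fold.
Codon 7 GCT (Ala): third position 4-fold.
Four-fold degenerate third positions: 4.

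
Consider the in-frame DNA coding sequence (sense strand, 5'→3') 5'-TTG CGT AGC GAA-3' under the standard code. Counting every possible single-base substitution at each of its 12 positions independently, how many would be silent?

7

Codon 1 (TTG, Leu): 2 synonymous substitutions.
Codon 2 (CGT, Arg): 3 synonymous substitutions.
Codon 3 (AGC, Ser): 1 synonymous substitution.
Codon 4 (GAA, Glu): 1 synonymous substitution.
Total: 2 + 3 + 1 + 1 = 7.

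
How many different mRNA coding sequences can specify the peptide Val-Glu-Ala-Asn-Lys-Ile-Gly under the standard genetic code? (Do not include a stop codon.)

1536

Val: 4 codons.
Glu: 2 codons.
Ala: 4 codons.
Asn: 2 codons.
Lys: 2 codons.
Ile: 3 codons.
Gly: 4 codons.
4 × 2 × 4 × 2 × 2 × 3 × 4 = 1536.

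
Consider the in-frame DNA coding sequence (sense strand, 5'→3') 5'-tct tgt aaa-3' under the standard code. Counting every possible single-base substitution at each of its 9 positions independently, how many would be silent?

5

Codon 1 (TCT, Ser): 3 synonymous substitutions.
Codon 2 (TGT, Cys): 1 synonymous substitution.
Codon 3 (AAA, Lys): 1 synonymous substitution.
Total: 3 + 1 + 1 = 5.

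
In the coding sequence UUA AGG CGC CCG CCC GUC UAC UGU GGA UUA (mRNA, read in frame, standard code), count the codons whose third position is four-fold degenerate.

5

Codon 1 UUA (Leu): third position 2-fold.
Codon 2 AGG (Arg): third position 2-fold.
Codon 3 CGC (Arg): third position 4-fold.
Codon 4 CCG (Pro): third position 4-fold.
Codon 5 CCC (Pro): third position 4-fold.
Codon 6 GUC (Val): third position 4-fold.
Codon 7 UAC (Tyr): third position 2-fold.
Codon 8 UGU (Cys): third position 2-fold.
Codon 9 GGA (Gly): third position 4-fold.
Codon 10 UUA (Leu): third position 2-fold.
Four-fold degenerate third positions: 5.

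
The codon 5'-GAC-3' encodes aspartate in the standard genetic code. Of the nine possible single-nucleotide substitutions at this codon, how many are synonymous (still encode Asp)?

1

Position 1: none → 0 synonymous.
Position 2: none → 0 synonymous.
Position 3: GAU → 1 synonymous.
Total: 0 + 0 + 1 = 1.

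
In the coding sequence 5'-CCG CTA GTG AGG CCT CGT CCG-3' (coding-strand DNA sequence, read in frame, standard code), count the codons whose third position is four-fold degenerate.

Codon 1 CCG (Pro): third position 4-fold.
Codon 2 CTA (Leu): third position 4-fold.
Codon 3 GTG (Val): third position 4-fold.
Codon 4 AGG (Arg): third position 2-fold.
Codon 5 CCT (Pro): third position 4-fold.
Codon 6 CGT (Arg): third position 4-fold.
Codon 7 CCG (Pro): third position 4-fold.
Four-fold degenerate third positions: 6.

6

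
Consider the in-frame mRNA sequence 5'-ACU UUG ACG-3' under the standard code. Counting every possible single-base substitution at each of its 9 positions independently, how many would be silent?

Codon 1 (ACU, Thr): 3 synonymous substitutions.
Codon 2 (UUG, Leu): 2 synonymous substitutions.
Codon 3 (ACG, Thr): 3 synonymous substitutions.
Total: 3 + 2 + 3 = 8.

8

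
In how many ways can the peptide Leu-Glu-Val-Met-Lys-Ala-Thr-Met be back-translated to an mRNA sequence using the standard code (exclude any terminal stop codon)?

Leu: 6 codons.
Glu: 2 codons.
Val: 4 codons.
Met: 1 codon.
Lys: 2 codons.
Ala: 4 codons.
Thr: 4 codons.
Met: 1 codon.
6 × 2 × 4 × 1 × 2 × 4 × 4 × 1 = 1536.

1536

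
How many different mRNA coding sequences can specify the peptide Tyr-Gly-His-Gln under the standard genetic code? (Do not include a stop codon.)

32

Tyr: 2 codons.
Gly: 4 codons.
His: 2 codons.
Gln: 2 codons.
2 × 4 × 2 × 2 = 32.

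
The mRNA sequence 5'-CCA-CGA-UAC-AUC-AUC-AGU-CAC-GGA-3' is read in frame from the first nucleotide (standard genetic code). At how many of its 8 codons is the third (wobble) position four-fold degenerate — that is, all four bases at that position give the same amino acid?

Codon 1 CCA (Pro): third position 4-fold.
Codon 2 CGA (Arg): third position 4-fold.
Codon 3 UAC (Tyr): third position 2-fold.
Codon 4 AUC (Ile): third position 3-fold.
Codon 5 AUC (Ile): third position 3-fold.
Codon 6 AGU (Ser): third position 2-fold.
Codon 7 CAC (His): third position 2-fold.
Codon 8 GGA (Gly): third position 4-fold.
Four-fold degenerate third positions: 3.

3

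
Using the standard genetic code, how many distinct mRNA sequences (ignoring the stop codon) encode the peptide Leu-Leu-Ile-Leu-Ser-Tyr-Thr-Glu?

Leu: 6 codons.
Leu: 6 codons.
Ile: 3 codons.
Leu: 6 codons.
Ser: 6 codons.
Tyr: 2 codons.
Thr: 4 codons.
Glu: 2 codons.
6 × 6 × 3 × 6 × 6 × 2 × 4 × 2 = 62208.

62208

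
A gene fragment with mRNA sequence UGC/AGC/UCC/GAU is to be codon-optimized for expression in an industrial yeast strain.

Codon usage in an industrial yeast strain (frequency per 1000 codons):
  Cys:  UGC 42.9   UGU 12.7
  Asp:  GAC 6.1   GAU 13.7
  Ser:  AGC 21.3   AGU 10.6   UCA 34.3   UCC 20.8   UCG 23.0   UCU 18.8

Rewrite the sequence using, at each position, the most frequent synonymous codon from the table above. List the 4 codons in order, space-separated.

UGC UCA UCA GAU

Codon 1 (Cys): best is UGC at 42.9.
Codon 2 (Ser): best is UCA at 34.3.
Codon 3 (Ser): best is UCA at 34.3.
Codon 4 (Asp): best is GAU at 13.7.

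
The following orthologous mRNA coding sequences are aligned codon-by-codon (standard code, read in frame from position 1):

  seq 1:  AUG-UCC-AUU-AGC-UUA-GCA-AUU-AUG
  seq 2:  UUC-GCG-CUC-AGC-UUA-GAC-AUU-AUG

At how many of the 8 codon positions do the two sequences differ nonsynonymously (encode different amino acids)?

4

Codon 1: AUG Met / UUC Phe — nonsynonymous.
Codon 2: UCC Ser / GCG Ala — nonsynonymous.
Codon 3: AUU Ile / CUC Leu — nonsynonymous.
Codon 4: AGC Ser / AGC Ser — identical.
Codon 5: UUA Leu / UUA Leu — identical.
Codon 6: GCA Ala / GAC Asp — nonsynonymous.
Codon 7: AUU Ile / AUU Ile — identical.
Codon 8: AUG Met / AUG Met — identical.
Nonsynonymous differences: 4.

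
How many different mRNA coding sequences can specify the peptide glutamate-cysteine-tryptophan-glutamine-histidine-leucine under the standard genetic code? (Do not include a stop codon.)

Glu: 2 codons.
Cys: 2 codons.
Trp: 1 codon.
Gln: 2 codons.
His: 2 codons.
Leu: 6 codons.
2 × 2 × 1 × 2 × 2 × 6 = 96.

96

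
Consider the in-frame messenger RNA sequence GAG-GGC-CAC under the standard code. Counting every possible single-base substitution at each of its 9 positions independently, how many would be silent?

Codon 1 (GAG, Glu): 1 synonymous substitution.
Codon 2 (GGC, Gly): 3 synonymous substitutions.
Codon 3 (CAC, His): 1 synonymous substitution.
Total: 1 + 3 + 1 = 5.

5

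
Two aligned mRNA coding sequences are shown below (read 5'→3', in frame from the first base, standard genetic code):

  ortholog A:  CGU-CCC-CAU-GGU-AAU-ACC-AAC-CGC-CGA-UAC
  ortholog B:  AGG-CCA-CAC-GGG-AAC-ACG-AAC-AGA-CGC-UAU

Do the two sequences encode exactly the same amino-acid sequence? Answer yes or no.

Codon 1: CGU Arg / AGG Arg — synonymous.
Codon 2: CCC Pro / CCA Pro — synonymous.
Codon 3: CAU His / CAC His — synonymous.
Codon 4: GGU Gly / GGG Gly — synonymous.
Codon 5: AAU Asn / AAC Asn — synonymous.
Codon 6: ACC Thr / ACG Thr — synonymous.
Codon 7: AAC Asn / AAC Asn — identical.
Codon 8: CGC Arg / AGA Arg — synonymous.
Codon 9: CGA Arg / CGC Arg — synonymous.
Codon 10: UAC Tyr / UAU Tyr — synonymous.
Nonsynonymous differences: 0 → same protein.

yes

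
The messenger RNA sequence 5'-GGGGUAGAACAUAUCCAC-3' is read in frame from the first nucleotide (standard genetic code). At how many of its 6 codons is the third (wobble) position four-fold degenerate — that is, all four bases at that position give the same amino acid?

2

Codon 1 GGG (Gly): third position 4-fold.
Codon 2 GUA (Val): third position 4-fold.
Codon 3 GAA (Glu): third position 2-fold.
Codon 4 CAU (His): third position 2-fold.
Codon 5 AUC (Ile): third position 3-fold.
Codon 6 CAC (His): third position 2-fold.
Four-fold degenerate third positions: 2.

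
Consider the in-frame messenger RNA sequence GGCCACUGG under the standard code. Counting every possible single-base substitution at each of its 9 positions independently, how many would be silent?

4

Codon 1 (GGC, Gly): 3 synonymous substitutions.
Codon 2 (CAC, His): 1 synonymous substitution.
Codon 3 (UGG, Trp): 0 synonymous substitutions.
Total: 3 + 1 + 0 = 4.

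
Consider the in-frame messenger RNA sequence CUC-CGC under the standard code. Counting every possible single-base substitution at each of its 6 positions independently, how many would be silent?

Codon 1 (CUC, Leu): 3 synonymous substitutions.
Codon 2 (CGC, Arg): 3 synonymous substitutions.
Total: 3 + 3 = 6.

6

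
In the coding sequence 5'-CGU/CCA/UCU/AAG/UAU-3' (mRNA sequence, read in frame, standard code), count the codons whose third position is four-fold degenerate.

3

Codon 1 CGU (Arg): third position 4-fold.
Codon 2 CCA (Pro): third position 4-fold.
Codon 3 UCU (Ser): third position 4-fold.
Codon 4 AAG (Lys): third position 2-fold.
Codon 5 UAU (Tyr): third position 2-fold.
Four-fold degenerate third positions: 3.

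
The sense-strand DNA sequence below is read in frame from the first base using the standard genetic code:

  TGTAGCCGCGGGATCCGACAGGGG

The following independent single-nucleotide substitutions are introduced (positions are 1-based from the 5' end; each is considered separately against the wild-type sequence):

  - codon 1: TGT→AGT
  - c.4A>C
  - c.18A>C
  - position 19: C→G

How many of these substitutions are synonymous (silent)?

Codon 1: TGT (Cys) → AGT (Ser) — missense.
Codon 2: AGC (Ser) → CGC (Arg) — missense.
Codon 6: CGA (Arg) → CGC (Arg) — synonymous.
Codon 7: CAG (Gln) → GAG (Glu) — missense.
Synonymous: 1 of 4.

1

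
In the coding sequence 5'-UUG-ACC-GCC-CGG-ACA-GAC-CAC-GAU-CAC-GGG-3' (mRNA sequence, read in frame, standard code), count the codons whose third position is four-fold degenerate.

5

Codon 1 UUG (Leu): third position 2-fold.
Codon 2 ACC (Thr): third position 4-fold.
Codon 3 GCC (Ala): third position 4-fold.
Codon 4 CGG (Arg): third position 4-fold.
Codon 5 ACA (Thr): third position 4-fold.
Codon 6 GAC (Asp): third position 2-fold.
Codon 7 CAC (His): third position 2-fold.
Codon 8 GAU (Asp): third position 2-fold.
Codon 9 CAC (His): third position 2-fold.
Codon 10 GGG (Gly): third position 4-fold.
Four-fold degenerate third positions: 5.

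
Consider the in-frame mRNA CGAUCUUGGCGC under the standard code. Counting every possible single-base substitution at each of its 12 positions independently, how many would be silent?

Codon 1 (CGA, Arg): 4 synonymous substitutions.
Codon 2 (UCU, Ser): 3 synonymous substitutions.
Codon 3 (UGG, Trp): 0 synonymous substitutions.
Codon 4 (CGC, Arg): 3 synonymous substitutions.
Total: 4 + 3 + 0 + 3 = 10.

10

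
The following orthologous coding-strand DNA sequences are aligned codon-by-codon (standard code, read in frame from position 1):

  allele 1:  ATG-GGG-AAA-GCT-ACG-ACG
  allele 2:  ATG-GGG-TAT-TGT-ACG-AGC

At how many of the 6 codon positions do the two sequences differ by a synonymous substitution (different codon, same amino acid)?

Codon 1: ATG Met / ATG Met — identical.
Codon 2: GGG Gly / GGG Gly — identical.
Codon 3: AAA Lys / TAT Tyr — nonsynonymous.
Codon 4: GCT Ala / TGT Cys — nonsynonymous.
Codon 5: ACG Thr / ACG Thr — identical.
Codon 6: ACG Thr / AGC Ser — nonsynonymous.
Synonymous differences: 0.

0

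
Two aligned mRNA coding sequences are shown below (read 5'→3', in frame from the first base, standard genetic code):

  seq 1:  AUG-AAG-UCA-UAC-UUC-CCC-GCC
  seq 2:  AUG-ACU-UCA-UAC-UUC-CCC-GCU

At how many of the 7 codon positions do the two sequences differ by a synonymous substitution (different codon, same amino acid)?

1

Codon 1: AUG Met / AUG Met — identical.
Codon 2: AAG Lys / ACU Thr — nonsynonymous.
Codon 3: UCA Ser / UCA Ser — identical.
Codon 4: UAC Tyr / UAC Tyr — identical.
Codon 5: UUC Phe / UUC Phe — identical.
Codon 6: CCC Pro / CCC Pro — identical.
Codon 7: GCC Ala / GCU Ala — synonymous.
Synonymous differences: 1.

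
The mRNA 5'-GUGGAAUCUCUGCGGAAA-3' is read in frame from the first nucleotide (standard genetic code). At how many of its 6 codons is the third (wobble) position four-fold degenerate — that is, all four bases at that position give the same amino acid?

4

Codon 1 GUG (Val): third position 4-fold.
Codon 2 GAA (Glu): third position 2-fold.
Codon 3 UCU (Ser): third position 4-fold.
Codon 4 CUG (Leu): third position 4-fold.
Codon 5 CGG (Arg): third position 4-fold.
Codon 6 AAA (Lys): third position 2-fold.
Four-fold degenerate third positions: 4.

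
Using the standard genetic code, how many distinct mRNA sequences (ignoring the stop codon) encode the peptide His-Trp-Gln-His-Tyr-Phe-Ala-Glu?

256

His: 2 codons.
Trp: 1 codon.
Gln: 2 codons.
His: 2 codons.
Tyr: 2 codons.
Phe: 2 codons.
Ala: 4 codons.
Glu: 2 codons.
2 × 1 × 2 × 2 × 2 × 2 × 4 × 2 = 256.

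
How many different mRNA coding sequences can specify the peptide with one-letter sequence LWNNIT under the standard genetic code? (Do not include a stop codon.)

Leu: 6 codons.
Trp: 1 codon.
Asn: 2 codons.
Asn: 2 codons.
Ile: 3 codons.
Thr: 4 codons.
6 × 1 × 2 × 2 × 3 × 4 = 288.

288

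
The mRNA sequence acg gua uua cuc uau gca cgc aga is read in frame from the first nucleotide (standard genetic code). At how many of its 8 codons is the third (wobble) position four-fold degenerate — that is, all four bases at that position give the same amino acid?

5

Codon 1 ACG (Thr): third position 4-fold.
Codon 2 GUA (Val): third position 4-fold.
Codon 3 UUA (Leu): third position 2-fold.
Codon 4 CUC (Leu): third position 4-fold.
Codon 5 UAU (Tyr): third position 2-fold.
Codon 6 GCA (Ala): third position 4-fold.
Codon 7 CGC (Arg): third position 4-fold.
Codon 8 AGA (Arg): third position 2-fold.
Four-fold degenerate third positions: 5.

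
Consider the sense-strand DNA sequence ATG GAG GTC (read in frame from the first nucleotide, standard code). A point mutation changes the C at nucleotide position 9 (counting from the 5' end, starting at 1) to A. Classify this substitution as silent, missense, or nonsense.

silent

Position 9 falls in codon 3: GTC → Val.
After the substitution the codon is GTA → Val.
Both encode Val, so the change is synonymous.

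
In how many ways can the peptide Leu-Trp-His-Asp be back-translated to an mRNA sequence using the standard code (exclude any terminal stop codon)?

24

Leu: 6 codons.
Trp: 1 codon.
His: 2 codons.
Asp: 2 codons.
6 × 1 × 2 × 2 = 24.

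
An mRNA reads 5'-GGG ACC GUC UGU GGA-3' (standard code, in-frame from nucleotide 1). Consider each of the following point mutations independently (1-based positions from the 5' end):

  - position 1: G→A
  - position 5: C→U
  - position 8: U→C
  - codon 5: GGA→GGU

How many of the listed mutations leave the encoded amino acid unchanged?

1

Codon 1: GGG (Gly) → AGG (Arg) — missense.
Codon 2: ACC (Thr) → AUC (Ile) — missense.
Codon 3: GUC (Val) → GCC (Ala) — missense.
Codon 5: GGA (Gly) → GGU (Gly) — synonymous.
Synonymous: 1 of 4.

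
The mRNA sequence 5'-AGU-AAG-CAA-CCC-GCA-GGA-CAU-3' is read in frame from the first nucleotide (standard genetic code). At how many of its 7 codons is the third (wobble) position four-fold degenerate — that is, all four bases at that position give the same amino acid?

Codon 1 AGU (Ser): third position 2-fold.
Codon 2 AAG (Lys): third position 2-fold.
Codon 3 CAA (Gln): third position 2-fold.
Codon 4 CCC (Pro): third position 4-fold.
Codon 5 GCA (Ala): third position 4-fold.
Codon 6 GGA (Gly): third position 4-fold.
Codon 7 CAU (His): third position 2-fold.
Four-fold degenerate third positions: 3.

3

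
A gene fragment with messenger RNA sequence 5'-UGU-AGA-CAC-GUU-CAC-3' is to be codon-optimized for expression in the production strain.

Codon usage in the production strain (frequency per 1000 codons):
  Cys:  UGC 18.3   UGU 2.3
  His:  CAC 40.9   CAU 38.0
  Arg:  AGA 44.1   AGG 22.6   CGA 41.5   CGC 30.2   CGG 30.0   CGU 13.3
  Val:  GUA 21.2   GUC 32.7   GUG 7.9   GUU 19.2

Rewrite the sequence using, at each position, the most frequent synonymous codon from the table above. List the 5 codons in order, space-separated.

Codon 1 (Cys): best is UGC at 18.3.
Codon 2 (Arg): best is AGA at 44.1.
Codon 3 (His): best is CAC at 40.9.
Codon 4 (Val): best is GUC at 32.7.
Codon 5 (His): best is CAC at 40.9.

UGC AGA CAC GUC CAC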